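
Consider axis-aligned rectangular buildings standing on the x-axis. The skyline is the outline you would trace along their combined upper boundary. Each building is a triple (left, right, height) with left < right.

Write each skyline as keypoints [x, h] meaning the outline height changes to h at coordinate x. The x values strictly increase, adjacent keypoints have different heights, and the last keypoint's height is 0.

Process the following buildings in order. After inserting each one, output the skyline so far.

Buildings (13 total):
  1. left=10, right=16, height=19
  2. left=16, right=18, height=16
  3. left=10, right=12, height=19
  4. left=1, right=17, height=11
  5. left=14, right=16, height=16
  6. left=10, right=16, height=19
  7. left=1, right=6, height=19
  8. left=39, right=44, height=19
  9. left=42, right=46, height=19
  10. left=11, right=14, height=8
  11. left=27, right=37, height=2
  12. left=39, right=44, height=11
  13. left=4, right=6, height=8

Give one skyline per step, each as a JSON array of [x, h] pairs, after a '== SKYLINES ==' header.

== SKYLINES ==
[[10,19],[16,0]]
[[10,19],[16,16],[18,0]]
[[10,19],[16,16],[18,0]]
[[1,11],[10,19],[16,16],[18,0]]
[[1,11],[10,19],[16,16],[18,0]]
[[1,11],[10,19],[16,16],[18,0]]
[[1,19],[6,11],[10,19],[16,16],[18,0]]
[[1,19],[6,11],[10,19],[16,16],[18,0],[39,19],[44,0]]
[[1,19],[6,11],[10,19],[16,16],[18,0],[39,19],[46,0]]
[[1,19],[6,11],[10,19],[16,16],[18,0],[39,19],[46,0]]
[[1,19],[6,11],[10,19],[16,16],[18,0],[27,2],[37,0],[39,19],[46,0]]
[[1,19],[6,11],[10,19],[16,16],[18,0],[27,2],[37,0],[39,19],[46,0]]
[[1,19],[6,11],[10,19],[16,16],[18,0],[27,2],[37,0],[39,19],[46,0]]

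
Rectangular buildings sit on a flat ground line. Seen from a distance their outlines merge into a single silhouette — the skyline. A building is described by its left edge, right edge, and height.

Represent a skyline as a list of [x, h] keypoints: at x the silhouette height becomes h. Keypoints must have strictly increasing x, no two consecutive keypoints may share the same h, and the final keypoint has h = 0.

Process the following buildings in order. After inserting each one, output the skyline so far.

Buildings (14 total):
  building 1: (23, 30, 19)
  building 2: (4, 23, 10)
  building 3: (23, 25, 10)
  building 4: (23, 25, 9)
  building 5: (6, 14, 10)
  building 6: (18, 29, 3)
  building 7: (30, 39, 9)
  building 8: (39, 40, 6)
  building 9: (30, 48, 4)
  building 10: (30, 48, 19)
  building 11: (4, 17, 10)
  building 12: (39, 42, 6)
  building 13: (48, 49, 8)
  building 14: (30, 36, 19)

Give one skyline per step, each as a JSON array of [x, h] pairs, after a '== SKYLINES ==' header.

== SKYLINES ==
[[23,19],[30,0]]
[[4,10],[23,19],[30,0]]
[[4,10],[23,19],[30,0]]
[[4,10],[23,19],[30,0]]
[[4,10],[23,19],[30,0]]
[[4,10],[23,19],[30,0]]
[[4,10],[23,19],[30,9],[39,0]]
[[4,10],[23,19],[30,9],[39,6],[40,0]]
[[4,10],[23,19],[30,9],[39,6],[40,4],[48,0]]
[[4,10],[23,19],[48,0]]
[[4,10],[23,19],[48,0]]
[[4,10],[23,19],[48,0]]
[[4,10],[23,19],[48,8],[49,0]]
[[4,10],[23,19],[48,8],[49,0]]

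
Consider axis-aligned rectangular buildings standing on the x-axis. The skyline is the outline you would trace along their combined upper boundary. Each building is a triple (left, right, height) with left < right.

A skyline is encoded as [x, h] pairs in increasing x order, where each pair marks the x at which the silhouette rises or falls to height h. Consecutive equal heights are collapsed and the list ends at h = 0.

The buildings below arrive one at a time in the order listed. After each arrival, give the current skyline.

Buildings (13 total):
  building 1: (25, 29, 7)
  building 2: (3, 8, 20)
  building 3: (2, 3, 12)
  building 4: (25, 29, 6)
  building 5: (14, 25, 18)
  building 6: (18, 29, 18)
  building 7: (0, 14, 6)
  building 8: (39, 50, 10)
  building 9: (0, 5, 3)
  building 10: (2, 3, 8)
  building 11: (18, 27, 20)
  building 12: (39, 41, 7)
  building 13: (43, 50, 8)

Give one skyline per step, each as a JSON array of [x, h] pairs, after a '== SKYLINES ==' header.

== SKYLINES ==
[[25,7],[29,0]]
[[3,20],[8,0],[25,7],[29,0]]
[[2,12],[3,20],[8,0],[25,7],[29,0]]
[[2,12],[3,20],[8,0],[25,7],[29,0]]
[[2,12],[3,20],[8,0],[14,18],[25,7],[29,0]]
[[2,12],[3,20],[8,0],[14,18],[29,0]]
[[0,6],[2,12],[3,20],[8,6],[14,18],[29,0]]
[[0,6],[2,12],[3,20],[8,6],[14,18],[29,0],[39,10],[50,0]]
[[0,6],[2,12],[3,20],[8,6],[14,18],[29,0],[39,10],[50,0]]
[[0,6],[2,12],[3,20],[8,6],[14,18],[29,0],[39,10],[50,0]]
[[0,6],[2,12],[3,20],[8,6],[14,18],[18,20],[27,18],[29,0],[39,10],[50,0]]
[[0,6],[2,12],[3,20],[8,6],[14,18],[18,20],[27,18],[29,0],[39,10],[50,0]]
[[0,6],[2,12],[3,20],[8,6],[14,18],[18,20],[27,18],[29,0],[39,10],[50,0]]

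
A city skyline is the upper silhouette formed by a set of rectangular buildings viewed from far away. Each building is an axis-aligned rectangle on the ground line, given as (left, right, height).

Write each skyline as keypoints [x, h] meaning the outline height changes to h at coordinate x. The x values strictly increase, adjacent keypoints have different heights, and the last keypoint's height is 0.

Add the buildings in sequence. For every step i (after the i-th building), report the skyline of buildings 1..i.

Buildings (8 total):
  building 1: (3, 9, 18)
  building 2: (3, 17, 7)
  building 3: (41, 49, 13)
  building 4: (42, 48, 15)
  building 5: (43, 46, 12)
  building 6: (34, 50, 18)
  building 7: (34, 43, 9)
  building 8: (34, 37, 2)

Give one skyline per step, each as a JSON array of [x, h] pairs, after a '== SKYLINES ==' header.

== SKYLINES ==
[[3,18],[9,0]]
[[3,18],[9,7],[17,0]]
[[3,18],[9,7],[17,0],[41,13],[49,0]]
[[3,18],[9,7],[17,0],[41,13],[42,15],[48,13],[49,0]]
[[3,18],[9,7],[17,0],[41,13],[42,15],[48,13],[49,0]]
[[3,18],[9,7],[17,0],[34,18],[50,0]]
[[3,18],[9,7],[17,0],[34,18],[50,0]]
[[3,18],[9,7],[17,0],[34,18],[50,0]]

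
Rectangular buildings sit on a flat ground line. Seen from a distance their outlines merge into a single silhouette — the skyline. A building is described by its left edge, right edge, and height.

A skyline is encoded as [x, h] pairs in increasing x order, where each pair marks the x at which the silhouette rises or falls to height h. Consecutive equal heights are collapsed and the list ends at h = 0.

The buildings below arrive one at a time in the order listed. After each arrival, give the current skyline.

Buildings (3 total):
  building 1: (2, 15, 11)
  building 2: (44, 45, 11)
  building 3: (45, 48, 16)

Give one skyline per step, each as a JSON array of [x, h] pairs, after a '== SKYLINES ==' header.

== SKYLINES ==
[[2,11],[15,0]]
[[2,11],[15,0],[44,11],[45,0]]
[[2,11],[15,0],[44,11],[45,16],[48,0]]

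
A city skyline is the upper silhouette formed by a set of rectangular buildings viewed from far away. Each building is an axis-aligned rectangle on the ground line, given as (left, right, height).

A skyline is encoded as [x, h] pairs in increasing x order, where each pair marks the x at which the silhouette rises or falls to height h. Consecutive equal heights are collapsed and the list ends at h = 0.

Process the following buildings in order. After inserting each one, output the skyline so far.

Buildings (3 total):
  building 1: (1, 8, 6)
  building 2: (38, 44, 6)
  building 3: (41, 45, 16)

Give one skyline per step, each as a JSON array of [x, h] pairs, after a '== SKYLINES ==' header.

== SKYLINES ==
[[1,6],[8,0]]
[[1,6],[8,0],[38,6],[44,0]]
[[1,6],[8,0],[38,6],[41,16],[45,0]]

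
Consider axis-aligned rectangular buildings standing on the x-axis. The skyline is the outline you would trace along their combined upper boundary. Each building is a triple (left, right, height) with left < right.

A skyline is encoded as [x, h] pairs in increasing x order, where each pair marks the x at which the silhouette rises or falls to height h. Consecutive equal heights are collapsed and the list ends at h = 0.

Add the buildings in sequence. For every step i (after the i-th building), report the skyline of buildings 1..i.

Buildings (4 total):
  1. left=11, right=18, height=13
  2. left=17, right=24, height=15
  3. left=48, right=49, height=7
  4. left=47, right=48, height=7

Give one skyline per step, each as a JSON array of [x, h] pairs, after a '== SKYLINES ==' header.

== SKYLINES ==
[[11,13],[18,0]]
[[11,13],[17,15],[24,0]]
[[11,13],[17,15],[24,0],[48,7],[49,0]]
[[11,13],[17,15],[24,0],[47,7],[49,0]]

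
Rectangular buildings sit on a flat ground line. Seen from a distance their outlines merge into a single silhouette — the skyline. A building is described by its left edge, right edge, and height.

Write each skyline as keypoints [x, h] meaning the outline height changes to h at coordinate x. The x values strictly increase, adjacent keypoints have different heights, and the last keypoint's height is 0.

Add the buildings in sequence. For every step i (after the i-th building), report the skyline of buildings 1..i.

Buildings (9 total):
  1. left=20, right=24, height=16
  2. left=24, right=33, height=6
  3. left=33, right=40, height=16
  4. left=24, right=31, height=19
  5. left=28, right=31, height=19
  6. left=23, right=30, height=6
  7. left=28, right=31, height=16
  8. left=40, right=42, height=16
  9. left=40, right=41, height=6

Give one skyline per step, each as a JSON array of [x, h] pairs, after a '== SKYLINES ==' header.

== SKYLINES ==
[[20,16],[24,0]]
[[20,16],[24,6],[33,0]]
[[20,16],[24,6],[33,16],[40,0]]
[[20,16],[24,19],[31,6],[33,16],[40,0]]
[[20,16],[24,19],[31,6],[33,16],[40,0]]
[[20,16],[24,19],[31,6],[33,16],[40,0]]
[[20,16],[24,19],[31,6],[33,16],[40,0]]
[[20,16],[24,19],[31,6],[33,16],[42,0]]
[[20,16],[24,19],[31,6],[33,16],[42,0]]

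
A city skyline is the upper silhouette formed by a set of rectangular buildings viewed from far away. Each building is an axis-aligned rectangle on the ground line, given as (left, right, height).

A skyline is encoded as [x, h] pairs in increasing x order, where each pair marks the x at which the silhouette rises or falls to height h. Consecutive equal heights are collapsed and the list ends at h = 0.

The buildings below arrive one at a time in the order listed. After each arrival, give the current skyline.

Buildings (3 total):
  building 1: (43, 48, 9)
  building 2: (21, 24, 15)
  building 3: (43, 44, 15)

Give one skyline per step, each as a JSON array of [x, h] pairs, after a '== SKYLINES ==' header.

== SKYLINES ==
[[43,9],[48,0]]
[[21,15],[24,0],[43,9],[48,0]]
[[21,15],[24,0],[43,15],[44,9],[48,0]]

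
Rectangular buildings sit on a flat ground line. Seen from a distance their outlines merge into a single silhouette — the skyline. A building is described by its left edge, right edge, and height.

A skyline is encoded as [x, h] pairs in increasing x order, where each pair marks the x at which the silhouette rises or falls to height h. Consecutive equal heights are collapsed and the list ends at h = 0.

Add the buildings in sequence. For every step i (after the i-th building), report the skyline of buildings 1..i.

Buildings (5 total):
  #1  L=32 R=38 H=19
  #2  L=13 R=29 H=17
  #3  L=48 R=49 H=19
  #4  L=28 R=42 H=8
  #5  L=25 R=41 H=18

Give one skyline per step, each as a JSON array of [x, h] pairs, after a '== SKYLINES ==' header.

== SKYLINES ==
[[32,19],[38,0]]
[[13,17],[29,0],[32,19],[38,0]]
[[13,17],[29,0],[32,19],[38,0],[48,19],[49,0]]
[[13,17],[29,8],[32,19],[38,8],[42,0],[48,19],[49,0]]
[[13,17],[25,18],[32,19],[38,18],[41,8],[42,0],[48,19],[49,0]]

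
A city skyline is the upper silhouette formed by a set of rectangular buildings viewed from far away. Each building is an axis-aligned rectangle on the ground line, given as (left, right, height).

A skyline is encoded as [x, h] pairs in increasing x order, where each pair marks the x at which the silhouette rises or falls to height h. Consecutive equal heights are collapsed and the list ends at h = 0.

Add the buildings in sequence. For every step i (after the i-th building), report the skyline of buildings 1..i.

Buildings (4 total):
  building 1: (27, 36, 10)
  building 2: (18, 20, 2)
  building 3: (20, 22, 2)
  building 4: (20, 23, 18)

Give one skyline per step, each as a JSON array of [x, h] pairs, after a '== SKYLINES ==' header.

== SKYLINES ==
[[27,10],[36,0]]
[[18,2],[20,0],[27,10],[36,0]]
[[18,2],[22,0],[27,10],[36,0]]
[[18,2],[20,18],[23,0],[27,10],[36,0]]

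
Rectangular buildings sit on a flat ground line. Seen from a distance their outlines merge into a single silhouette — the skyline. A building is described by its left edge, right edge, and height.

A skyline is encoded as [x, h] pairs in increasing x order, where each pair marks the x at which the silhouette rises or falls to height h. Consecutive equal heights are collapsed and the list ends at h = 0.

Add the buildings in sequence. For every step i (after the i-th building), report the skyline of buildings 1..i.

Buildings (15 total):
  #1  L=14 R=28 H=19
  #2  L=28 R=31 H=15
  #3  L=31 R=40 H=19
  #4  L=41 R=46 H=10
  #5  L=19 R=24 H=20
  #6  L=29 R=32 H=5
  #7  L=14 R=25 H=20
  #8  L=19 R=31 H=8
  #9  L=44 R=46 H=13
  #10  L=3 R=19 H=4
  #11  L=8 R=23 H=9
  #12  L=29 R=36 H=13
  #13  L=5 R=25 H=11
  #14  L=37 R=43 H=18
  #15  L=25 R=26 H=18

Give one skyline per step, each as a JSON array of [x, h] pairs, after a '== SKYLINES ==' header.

== SKYLINES ==
[[14,19],[28,0]]
[[14,19],[28,15],[31,0]]
[[14,19],[28,15],[31,19],[40,0]]
[[14,19],[28,15],[31,19],[40,0],[41,10],[46,0]]
[[14,19],[19,20],[24,19],[28,15],[31,19],[40,0],[41,10],[46,0]]
[[14,19],[19,20],[24,19],[28,15],[31,19],[40,0],[41,10],[46,0]]
[[14,20],[25,19],[28,15],[31,19],[40,0],[41,10],[46,0]]
[[14,20],[25,19],[28,15],[31,19],[40,0],[41,10],[46,0]]
[[14,20],[25,19],[28,15],[31,19],[40,0],[41,10],[44,13],[46,0]]
[[3,4],[14,20],[25,19],[28,15],[31,19],[40,0],[41,10],[44,13],[46,0]]
[[3,4],[8,9],[14,20],[25,19],[28,15],[31,19],[40,0],[41,10],[44,13],[46,0]]
[[3,4],[8,9],[14,20],[25,19],[28,15],[31,19],[40,0],[41,10],[44,13],[46,0]]
[[3,4],[5,11],[14,20],[25,19],[28,15],[31,19],[40,0],[41,10],[44,13],[46,0]]
[[3,4],[5,11],[14,20],[25,19],[28,15],[31,19],[40,18],[43,10],[44,13],[46,0]]
[[3,4],[5,11],[14,20],[25,19],[28,15],[31,19],[40,18],[43,10],[44,13],[46,0]]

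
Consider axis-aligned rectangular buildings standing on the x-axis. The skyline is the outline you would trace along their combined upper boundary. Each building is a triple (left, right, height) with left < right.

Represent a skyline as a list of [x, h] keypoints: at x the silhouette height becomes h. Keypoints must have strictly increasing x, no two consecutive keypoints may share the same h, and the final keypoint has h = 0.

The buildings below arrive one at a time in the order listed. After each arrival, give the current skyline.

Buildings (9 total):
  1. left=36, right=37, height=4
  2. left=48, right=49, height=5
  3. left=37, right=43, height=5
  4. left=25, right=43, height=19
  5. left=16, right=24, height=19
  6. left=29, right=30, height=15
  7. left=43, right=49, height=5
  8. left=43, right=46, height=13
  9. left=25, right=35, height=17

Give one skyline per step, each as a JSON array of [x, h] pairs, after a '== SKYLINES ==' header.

== SKYLINES ==
[[36,4],[37,0]]
[[36,4],[37,0],[48,5],[49,0]]
[[36,4],[37,5],[43,0],[48,5],[49,0]]
[[25,19],[43,0],[48,5],[49,0]]
[[16,19],[24,0],[25,19],[43,0],[48,5],[49,0]]
[[16,19],[24,0],[25,19],[43,0],[48,5],[49,0]]
[[16,19],[24,0],[25,19],[43,5],[49,0]]
[[16,19],[24,0],[25,19],[43,13],[46,5],[49,0]]
[[16,19],[24,0],[25,19],[43,13],[46,5],[49,0]]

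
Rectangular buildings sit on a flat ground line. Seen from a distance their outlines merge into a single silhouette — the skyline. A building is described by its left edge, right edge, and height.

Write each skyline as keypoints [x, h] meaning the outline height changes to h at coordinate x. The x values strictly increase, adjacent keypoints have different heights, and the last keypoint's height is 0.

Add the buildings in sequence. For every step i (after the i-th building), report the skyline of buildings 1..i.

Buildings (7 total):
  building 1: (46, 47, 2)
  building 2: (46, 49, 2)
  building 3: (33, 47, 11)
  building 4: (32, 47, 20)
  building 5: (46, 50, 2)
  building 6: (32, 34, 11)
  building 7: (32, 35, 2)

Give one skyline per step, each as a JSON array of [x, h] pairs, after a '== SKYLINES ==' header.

== SKYLINES ==
[[46,2],[47,0]]
[[46,2],[49,0]]
[[33,11],[47,2],[49,0]]
[[32,20],[47,2],[49,0]]
[[32,20],[47,2],[50,0]]
[[32,20],[47,2],[50,0]]
[[32,20],[47,2],[50,0]]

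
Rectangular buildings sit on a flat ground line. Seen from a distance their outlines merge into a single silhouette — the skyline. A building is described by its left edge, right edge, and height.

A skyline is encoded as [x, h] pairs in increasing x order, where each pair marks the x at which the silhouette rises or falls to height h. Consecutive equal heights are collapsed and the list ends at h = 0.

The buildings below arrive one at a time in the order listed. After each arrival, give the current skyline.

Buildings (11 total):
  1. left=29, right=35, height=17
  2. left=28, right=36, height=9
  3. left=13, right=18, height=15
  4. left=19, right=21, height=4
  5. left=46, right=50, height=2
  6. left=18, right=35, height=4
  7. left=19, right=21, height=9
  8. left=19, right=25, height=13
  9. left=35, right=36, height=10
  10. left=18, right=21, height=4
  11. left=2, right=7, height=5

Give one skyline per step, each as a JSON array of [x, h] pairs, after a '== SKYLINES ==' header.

== SKYLINES ==
[[29,17],[35,0]]
[[28,9],[29,17],[35,9],[36,0]]
[[13,15],[18,0],[28,9],[29,17],[35,9],[36,0]]
[[13,15],[18,0],[19,4],[21,0],[28,9],[29,17],[35,9],[36,0]]
[[13,15],[18,0],[19,4],[21,0],[28,9],[29,17],[35,9],[36,0],[46,2],[50,0]]
[[13,15],[18,4],[28,9],[29,17],[35,9],[36,0],[46,2],[50,0]]
[[13,15],[18,4],[19,9],[21,4],[28,9],[29,17],[35,9],[36,0],[46,2],[50,0]]
[[13,15],[18,4],[19,13],[25,4],[28,9],[29,17],[35,9],[36,0],[46,2],[50,0]]
[[13,15],[18,4],[19,13],[25,4],[28,9],[29,17],[35,10],[36,0],[46,2],[50,0]]
[[13,15],[18,4],[19,13],[25,4],[28,9],[29,17],[35,10],[36,0],[46,2],[50,0]]
[[2,5],[7,0],[13,15],[18,4],[19,13],[25,4],[28,9],[29,17],[35,10],[36,0],[46,2],[50,0]]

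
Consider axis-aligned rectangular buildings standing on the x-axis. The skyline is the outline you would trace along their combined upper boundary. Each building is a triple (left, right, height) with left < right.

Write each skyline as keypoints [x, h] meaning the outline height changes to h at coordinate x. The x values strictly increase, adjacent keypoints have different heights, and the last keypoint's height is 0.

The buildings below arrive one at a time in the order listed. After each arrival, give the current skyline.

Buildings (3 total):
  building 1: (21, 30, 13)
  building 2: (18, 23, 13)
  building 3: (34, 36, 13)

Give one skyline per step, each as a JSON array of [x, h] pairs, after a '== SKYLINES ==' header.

== SKYLINES ==
[[21,13],[30,0]]
[[18,13],[30,0]]
[[18,13],[30,0],[34,13],[36,0]]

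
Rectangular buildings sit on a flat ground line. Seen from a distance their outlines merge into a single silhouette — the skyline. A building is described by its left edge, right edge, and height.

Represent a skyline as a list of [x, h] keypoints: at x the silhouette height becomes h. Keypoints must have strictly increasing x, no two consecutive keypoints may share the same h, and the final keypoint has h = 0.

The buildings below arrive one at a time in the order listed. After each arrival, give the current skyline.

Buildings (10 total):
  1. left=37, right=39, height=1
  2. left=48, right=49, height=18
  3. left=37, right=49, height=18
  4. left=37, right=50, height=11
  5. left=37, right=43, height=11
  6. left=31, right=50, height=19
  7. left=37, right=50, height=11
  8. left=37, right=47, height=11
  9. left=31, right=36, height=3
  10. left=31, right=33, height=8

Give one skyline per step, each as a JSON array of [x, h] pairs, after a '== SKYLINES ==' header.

== SKYLINES ==
[[37,1],[39,0]]
[[37,1],[39,0],[48,18],[49,0]]
[[37,18],[49,0]]
[[37,18],[49,11],[50,0]]
[[37,18],[49,11],[50,0]]
[[31,19],[50,0]]
[[31,19],[50,0]]
[[31,19],[50,0]]
[[31,19],[50,0]]
[[31,19],[50,0]]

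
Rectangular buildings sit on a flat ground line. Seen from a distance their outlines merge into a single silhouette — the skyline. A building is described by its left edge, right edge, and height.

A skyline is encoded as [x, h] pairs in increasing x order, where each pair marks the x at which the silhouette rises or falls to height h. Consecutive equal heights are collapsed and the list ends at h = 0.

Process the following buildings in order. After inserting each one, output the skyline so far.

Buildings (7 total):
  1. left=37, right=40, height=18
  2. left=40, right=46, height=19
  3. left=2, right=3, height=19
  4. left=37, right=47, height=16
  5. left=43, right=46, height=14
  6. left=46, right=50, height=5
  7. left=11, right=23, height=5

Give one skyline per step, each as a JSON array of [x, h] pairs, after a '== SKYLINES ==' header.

== SKYLINES ==
[[37,18],[40,0]]
[[37,18],[40,19],[46,0]]
[[2,19],[3,0],[37,18],[40,19],[46,0]]
[[2,19],[3,0],[37,18],[40,19],[46,16],[47,0]]
[[2,19],[3,0],[37,18],[40,19],[46,16],[47,0]]
[[2,19],[3,0],[37,18],[40,19],[46,16],[47,5],[50,0]]
[[2,19],[3,0],[11,5],[23,0],[37,18],[40,19],[46,16],[47,5],[50,0]]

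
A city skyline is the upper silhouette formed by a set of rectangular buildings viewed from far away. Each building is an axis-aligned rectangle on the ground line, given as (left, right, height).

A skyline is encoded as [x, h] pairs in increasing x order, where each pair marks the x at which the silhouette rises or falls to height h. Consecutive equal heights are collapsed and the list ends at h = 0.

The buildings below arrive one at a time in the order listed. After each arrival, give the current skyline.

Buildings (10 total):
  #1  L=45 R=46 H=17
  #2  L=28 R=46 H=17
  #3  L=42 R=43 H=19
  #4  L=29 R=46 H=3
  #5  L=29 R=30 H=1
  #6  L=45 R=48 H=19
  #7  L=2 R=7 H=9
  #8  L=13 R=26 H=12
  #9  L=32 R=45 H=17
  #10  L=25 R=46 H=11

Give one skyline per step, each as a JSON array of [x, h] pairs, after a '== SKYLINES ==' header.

== SKYLINES ==
[[45,17],[46,0]]
[[28,17],[46,0]]
[[28,17],[42,19],[43,17],[46,0]]
[[28,17],[42,19],[43,17],[46,0]]
[[28,17],[42,19],[43,17],[46,0]]
[[28,17],[42,19],[43,17],[45,19],[48,0]]
[[2,9],[7,0],[28,17],[42,19],[43,17],[45,19],[48,0]]
[[2,9],[7,0],[13,12],[26,0],[28,17],[42,19],[43,17],[45,19],[48,0]]
[[2,9],[7,0],[13,12],[26,0],[28,17],[42,19],[43,17],[45,19],[48,0]]
[[2,9],[7,0],[13,12],[26,11],[28,17],[42,19],[43,17],[45,19],[48,0]]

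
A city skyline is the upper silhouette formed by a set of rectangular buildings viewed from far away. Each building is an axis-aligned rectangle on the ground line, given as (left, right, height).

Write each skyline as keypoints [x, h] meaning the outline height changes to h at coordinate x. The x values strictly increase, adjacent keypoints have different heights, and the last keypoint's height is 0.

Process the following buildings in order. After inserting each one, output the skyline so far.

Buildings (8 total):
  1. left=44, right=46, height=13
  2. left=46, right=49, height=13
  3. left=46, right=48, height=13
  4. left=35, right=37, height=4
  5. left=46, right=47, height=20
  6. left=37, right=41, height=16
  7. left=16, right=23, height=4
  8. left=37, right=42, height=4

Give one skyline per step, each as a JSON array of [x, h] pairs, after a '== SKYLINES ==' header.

== SKYLINES ==
[[44,13],[46,0]]
[[44,13],[49,0]]
[[44,13],[49,0]]
[[35,4],[37,0],[44,13],[49,0]]
[[35,4],[37,0],[44,13],[46,20],[47,13],[49,0]]
[[35,4],[37,16],[41,0],[44,13],[46,20],[47,13],[49,0]]
[[16,4],[23,0],[35,4],[37,16],[41,0],[44,13],[46,20],[47,13],[49,0]]
[[16,4],[23,0],[35,4],[37,16],[41,4],[42,0],[44,13],[46,20],[47,13],[49,0]]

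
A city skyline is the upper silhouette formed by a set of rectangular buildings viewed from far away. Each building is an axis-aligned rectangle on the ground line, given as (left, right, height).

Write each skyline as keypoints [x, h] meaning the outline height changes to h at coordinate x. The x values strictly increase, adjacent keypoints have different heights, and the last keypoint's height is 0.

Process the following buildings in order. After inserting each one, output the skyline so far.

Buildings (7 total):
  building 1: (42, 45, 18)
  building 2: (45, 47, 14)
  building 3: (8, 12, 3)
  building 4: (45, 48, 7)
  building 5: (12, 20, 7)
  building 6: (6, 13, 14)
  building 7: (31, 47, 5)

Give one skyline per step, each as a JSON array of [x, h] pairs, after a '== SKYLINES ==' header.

== SKYLINES ==
[[42,18],[45,0]]
[[42,18],[45,14],[47,0]]
[[8,3],[12,0],[42,18],[45,14],[47,0]]
[[8,3],[12,0],[42,18],[45,14],[47,7],[48,0]]
[[8,3],[12,7],[20,0],[42,18],[45,14],[47,7],[48,0]]
[[6,14],[13,7],[20,0],[42,18],[45,14],[47,7],[48,0]]
[[6,14],[13,7],[20,0],[31,5],[42,18],[45,14],[47,7],[48,0]]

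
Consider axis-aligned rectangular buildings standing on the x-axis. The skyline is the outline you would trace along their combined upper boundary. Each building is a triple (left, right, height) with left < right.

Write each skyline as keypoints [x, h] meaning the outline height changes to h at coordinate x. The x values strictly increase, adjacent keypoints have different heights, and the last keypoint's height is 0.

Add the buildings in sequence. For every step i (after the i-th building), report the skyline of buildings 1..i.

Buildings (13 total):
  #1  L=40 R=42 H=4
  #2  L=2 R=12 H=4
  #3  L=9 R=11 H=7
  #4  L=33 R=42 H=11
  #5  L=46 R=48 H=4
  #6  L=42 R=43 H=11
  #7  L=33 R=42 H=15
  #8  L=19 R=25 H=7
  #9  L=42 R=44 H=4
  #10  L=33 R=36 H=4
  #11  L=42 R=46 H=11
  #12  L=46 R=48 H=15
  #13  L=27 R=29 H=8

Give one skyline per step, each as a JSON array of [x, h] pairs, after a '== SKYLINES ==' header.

== SKYLINES ==
[[40,4],[42,0]]
[[2,4],[12,0],[40,4],[42,0]]
[[2,4],[9,7],[11,4],[12,0],[40,4],[42,0]]
[[2,4],[9,7],[11,4],[12,0],[33,11],[42,0]]
[[2,4],[9,7],[11,4],[12,0],[33,11],[42,0],[46,4],[48,0]]
[[2,4],[9,7],[11,4],[12,0],[33,11],[43,0],[46,4],[48,0]]
[[2,4],[9,7],[11,4],[12,0],[33,15],[42,11],[43,0],[46,4],[48,0]]
[[2,4],[9,7],[11,4],[12,0],[19,7],[25,0],[33,15],[42,11],[43,0],[46,4],[48,0]]
[[2,4],[9,7],[11,4],[12,0],[19,7],[25,0],[33,15],[42,11],[43,4],[44,0],[46,4],[48,0]]
[[2,4],[9,7],[11,4],[12,0],[19,7],[25,0],[33,15],[42,11],[43,4],[44,0],[46,4],[48,0]]
[[2,4],[9,7],[11,4],[12,0],[19,7],[25,0],[33,15],[42,11],[46,4],[48,0]]
[[2,4],[9,7],[11,4],[12,0],[19,7],[25,0],[33,15],[42,11],[46,15],[48,0]]
[[2,4],[9,7],[11,4],[12,0],[19,7],[25,0],[27,8],[29,0],[33,15],[42,11],[46,15],[48,0]]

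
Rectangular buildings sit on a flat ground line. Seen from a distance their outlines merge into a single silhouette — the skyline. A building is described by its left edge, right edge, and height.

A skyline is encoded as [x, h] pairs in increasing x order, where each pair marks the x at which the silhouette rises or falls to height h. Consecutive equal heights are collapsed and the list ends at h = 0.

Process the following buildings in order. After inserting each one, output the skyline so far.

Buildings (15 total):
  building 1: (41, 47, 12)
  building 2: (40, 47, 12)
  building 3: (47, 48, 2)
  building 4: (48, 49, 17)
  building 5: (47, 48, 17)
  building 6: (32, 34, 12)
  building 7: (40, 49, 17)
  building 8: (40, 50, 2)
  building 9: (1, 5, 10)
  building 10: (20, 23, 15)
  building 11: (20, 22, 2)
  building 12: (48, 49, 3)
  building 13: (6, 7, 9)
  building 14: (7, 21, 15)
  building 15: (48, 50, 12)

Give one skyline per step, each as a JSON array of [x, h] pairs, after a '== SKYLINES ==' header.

== SKYLINES ==
[[41,12],[47,0]]
[[40,12],[47,0]]
[[40,12],[47,2],[48,0]]
[[40,12],[47,2],[48,17],[49,0]]
[[40,12],[47,17],[49,0]]
[[32,12],[34,0],[40,12],[47,17],[49,0]]
[[32,12],[34,0],[40,17],[49,0]]
[[32,12],[34,0],[40,17],[49,2],[50,0]]
[[1,10],[5,0],[32,12],[34,0],[40,17],[49,2],[50,0]]
[[1,10],[5,0],[20,15],[23,0],[32,12],[34,0],[40,17],[49,2],[50,0]]
[[1,10],[5,0],[20,15],[23,0],[32,12],[34,0],[40,17],[49,2],[50,0]]
[[1,10],[5,0],[20,15],[23,0],[32,12],[34,0],[40,17],[49,2],[50,0]]
[[1,10],[5,0],[6,9],[7,0],[20,15],[23,0],[32,12],[34,0],[40,17],[49,2],[50,0]]
[[1,10],[5,0],[6,9],[7,15],[23,0],[32,12],[34,0],[40,17],[49,2],[50,0]]
[[1,10],[5,0],[6,9],[7,15],[23,0],[32,12],[34,0],[40,17],[49,12],[50,0]]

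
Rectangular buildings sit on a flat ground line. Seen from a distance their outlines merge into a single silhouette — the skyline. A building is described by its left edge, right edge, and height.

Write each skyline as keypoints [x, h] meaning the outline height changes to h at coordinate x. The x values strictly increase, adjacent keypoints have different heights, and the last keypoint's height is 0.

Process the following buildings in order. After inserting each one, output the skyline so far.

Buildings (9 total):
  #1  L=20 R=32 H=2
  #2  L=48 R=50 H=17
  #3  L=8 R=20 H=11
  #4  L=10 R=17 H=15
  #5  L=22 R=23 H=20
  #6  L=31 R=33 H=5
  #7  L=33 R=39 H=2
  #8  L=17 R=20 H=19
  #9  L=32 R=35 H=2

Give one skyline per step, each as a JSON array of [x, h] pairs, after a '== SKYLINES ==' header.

== SKYLINES ==
[[20,2],[32,0]]
[[20,2],[32,0],[48,17],[50,0]]
[[8,11],[20,2],[32,0],[48,17],[50,0]]
[[8,11],[10,15],[17,11],[20,2],[32,0],[48,17],[50,0]]
[[8,11],[10,15],[17,11],[20,2],[22,20],[23,2],[32,0],[48,17],[50,0]]
[[8,11],[10,15],[17,11],[20,2],[22,20],[23,2],[31,5],[33,0],[48,17],[50,0]]
[[8,11],[10,15],[17,11],[20,2],[22,20],[23,2],[31,5],[33,2],[39,0],[48,17],[50,0]]
[[8,11],[10,15],[17,19],[20,2],[22,20],[23,2],[31,5],[33,2],[39,0],[48,17],[50,0]]
[[8,11],[10,15],[17,19],[20,2],[22,20],[23,2],[31,5],[33,2],[39,0],[48,17],[50,0]]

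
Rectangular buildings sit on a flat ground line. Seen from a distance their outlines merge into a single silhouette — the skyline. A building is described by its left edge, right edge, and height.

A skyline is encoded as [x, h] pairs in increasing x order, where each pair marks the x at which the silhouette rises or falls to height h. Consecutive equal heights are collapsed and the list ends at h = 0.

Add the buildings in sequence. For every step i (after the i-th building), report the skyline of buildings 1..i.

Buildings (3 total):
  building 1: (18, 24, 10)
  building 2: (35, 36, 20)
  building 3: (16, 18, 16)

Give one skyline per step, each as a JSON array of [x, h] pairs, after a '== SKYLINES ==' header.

== SKYLINES ==
[[18,10],[24,0]]
[[18,10],[24,0],[35,20],[36,0]]
[[16,16],[18,10],[24,0],[35,20],[36,0]]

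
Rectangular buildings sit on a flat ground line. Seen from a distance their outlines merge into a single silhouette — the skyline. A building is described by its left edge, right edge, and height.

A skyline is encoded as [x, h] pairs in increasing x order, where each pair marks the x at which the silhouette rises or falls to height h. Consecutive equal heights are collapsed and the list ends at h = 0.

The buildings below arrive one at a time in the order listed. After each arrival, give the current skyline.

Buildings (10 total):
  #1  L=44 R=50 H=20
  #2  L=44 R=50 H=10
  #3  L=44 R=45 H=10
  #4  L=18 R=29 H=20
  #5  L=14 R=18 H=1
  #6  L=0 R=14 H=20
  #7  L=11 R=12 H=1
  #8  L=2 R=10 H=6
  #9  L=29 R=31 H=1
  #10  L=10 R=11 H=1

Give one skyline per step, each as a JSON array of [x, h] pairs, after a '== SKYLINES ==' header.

== SKYLINES ==
[[44,20],[50,0]]
[[44,20],[50,0]]
[[44,20],[50,0]]
[[18,20],[29,0],[44,20],[50,0]]
[[14,1],[18,20],[29,0],[44,20],[50,0]]
[[0,20],[14,1],[18,20],[29,0],[44,20],[50,0]]
[[0,20],[14,1],[18,20],[29,0],[44,20],[50,0]]
[[0,20],[14,1],[18,20],[29,0],[44,20],[50,0]]
[[0,20],[14,1],[18,20],[29,1],[31,0],[44,20],[50,0]]
[[0,20],[14,1],[18,20],[29,1],[31,0],[44,20],[50,0]]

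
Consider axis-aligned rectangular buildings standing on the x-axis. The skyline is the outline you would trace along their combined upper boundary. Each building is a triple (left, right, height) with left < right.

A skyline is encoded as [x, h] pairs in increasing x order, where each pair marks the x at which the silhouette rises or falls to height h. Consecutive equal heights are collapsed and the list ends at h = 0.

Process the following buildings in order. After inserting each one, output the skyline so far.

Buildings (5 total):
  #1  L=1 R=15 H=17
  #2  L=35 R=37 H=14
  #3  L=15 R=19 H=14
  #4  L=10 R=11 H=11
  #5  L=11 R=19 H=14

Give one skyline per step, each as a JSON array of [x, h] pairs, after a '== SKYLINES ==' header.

== SKYLINES ==
[[1,17],[15,0]]
[[1,17],[15,0],[35,14],[37,0]]
[[1,17],[15,14],[19,0],[35,14],[37,0]]
[[1,17],[15,14],[19,0],[35,14],[37,0]]
[[1,17],[15,14],[19,0],[35,14],[37,0]]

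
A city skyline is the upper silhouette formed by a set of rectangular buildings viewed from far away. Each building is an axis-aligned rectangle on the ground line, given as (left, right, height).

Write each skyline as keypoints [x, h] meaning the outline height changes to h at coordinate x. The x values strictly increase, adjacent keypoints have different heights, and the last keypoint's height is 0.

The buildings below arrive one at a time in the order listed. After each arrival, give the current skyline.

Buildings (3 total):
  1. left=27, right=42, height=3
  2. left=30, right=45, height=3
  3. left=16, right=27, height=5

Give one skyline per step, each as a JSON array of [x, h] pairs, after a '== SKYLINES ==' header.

== SKYLINES ==
[[27,3],[42,0]]
[[27,3],[45,0]]
[[16,5],[27,3],[45,0]]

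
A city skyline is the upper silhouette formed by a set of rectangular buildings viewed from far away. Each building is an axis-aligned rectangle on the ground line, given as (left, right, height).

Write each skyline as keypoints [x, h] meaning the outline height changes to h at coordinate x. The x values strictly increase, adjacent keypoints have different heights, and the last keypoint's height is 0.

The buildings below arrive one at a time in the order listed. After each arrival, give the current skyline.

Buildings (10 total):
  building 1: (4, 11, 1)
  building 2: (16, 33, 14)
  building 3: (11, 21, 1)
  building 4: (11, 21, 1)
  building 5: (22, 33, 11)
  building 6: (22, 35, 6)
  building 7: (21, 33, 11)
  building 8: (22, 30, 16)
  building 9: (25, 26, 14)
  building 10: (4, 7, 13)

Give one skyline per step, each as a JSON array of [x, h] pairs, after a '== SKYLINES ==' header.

== SKYLINES ==
[[4,1],[11,0]]
[[4,1],[11,0],[16,14],[33,0]]
[[4,1],[16,14],[33,0]]
[[4,1],[16,14],[33,0]]
[[4,1],[16,14],[33,0]]
[[4,1],[16,14],[33,6],[35,0]]
[[4,1],[16,14],[33,6],[35,0]]
[[4,1],[16,14],[22,16],[30,14],[33,6],[35,0]]
[[4,1],[16,14],[22,16],[30,14],[33,6],[35,0]]
[[4,13],[7,1],[16,14],[22,16],[30,14],[33,6],[35,0]]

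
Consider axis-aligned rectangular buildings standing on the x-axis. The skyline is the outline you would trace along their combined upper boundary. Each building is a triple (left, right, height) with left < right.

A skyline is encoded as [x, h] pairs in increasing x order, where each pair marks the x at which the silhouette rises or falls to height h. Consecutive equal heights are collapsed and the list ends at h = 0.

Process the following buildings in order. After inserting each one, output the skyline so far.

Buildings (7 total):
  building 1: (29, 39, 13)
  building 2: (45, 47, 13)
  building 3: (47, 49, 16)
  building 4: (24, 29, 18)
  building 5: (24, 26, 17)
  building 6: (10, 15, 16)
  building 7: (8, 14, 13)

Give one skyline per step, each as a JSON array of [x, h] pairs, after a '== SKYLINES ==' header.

== SKYLINES ==
[[29,13],[39,0]]
[[29,13],[39,0],[45,13],[47,0]]
[[29,13],[39,0],[45,13],[47,16],[49,0]]
[[24,18],[29,13],[39,0],[45,13],[47,16],[49,0]]
[[24,18],[29,13],[39,0],[45,13],[47,16],[49,0]]
[[10,16],[15,0],[24,18],[29,13],[39,0],[45,13],[47,16],[49,0]]
[[8,13],[10,16],[15,0],[24,18],[29,13],[39,0],[45,13],[47,16],[49,0]]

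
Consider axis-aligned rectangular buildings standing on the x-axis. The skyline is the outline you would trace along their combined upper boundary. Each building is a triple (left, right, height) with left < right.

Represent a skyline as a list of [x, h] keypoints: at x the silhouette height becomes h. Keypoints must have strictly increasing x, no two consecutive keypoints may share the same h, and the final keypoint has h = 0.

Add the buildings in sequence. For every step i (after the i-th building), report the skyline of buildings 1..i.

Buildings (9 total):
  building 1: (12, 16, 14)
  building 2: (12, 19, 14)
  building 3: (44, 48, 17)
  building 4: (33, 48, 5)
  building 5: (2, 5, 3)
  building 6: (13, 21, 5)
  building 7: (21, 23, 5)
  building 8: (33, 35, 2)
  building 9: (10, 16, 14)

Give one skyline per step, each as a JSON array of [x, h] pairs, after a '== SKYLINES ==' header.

== SKYLINES ==
[[12,14],[16,0]]
[[12,14],[19,0]]
[[12,14],[19,0],[44,17],[48,0]]
[[12,14],[19,0],[33,5],[44,17],[48,0]]
[[2,3],[5,0],[12,14],[19,0],[33,5],[44,17],[48,0]]
[[2,3],[5,0],[12,14],[19,5],[21,0],[33,5],[44,17],[48,0]]
[[2,3],[5,0],[12,14],[19,5],[23,0],[33,5],[44,17],[48,0]]
[[2,3],[5,0],[12,14],[19,5],[23,0],[33,5],[44,17],[48,0]]
[[2,3],[5,0],[10,14],[19,5],[23,0],[33,5],[44,17],[48,0]]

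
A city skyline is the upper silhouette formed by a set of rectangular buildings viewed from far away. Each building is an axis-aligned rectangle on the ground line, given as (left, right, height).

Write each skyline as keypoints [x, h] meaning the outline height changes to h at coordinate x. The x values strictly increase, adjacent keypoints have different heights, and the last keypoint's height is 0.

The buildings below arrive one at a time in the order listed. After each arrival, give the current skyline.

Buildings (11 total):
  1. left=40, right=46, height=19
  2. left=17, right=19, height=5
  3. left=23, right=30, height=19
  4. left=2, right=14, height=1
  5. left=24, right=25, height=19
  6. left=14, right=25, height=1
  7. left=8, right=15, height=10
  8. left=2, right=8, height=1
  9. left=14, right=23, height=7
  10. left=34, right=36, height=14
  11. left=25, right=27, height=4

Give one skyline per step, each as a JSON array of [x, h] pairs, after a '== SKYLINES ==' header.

== SKYLINES ==
[[40,19],[46,0]]
[[17,5],[19,0],[40,19],[46,0]]
[[17,5],[19,0],[23,19],[30,0],[40,19],[46,0]]
[[2,1],[14,0],[17,5],[19,0],[23,19],[30,0],[40,19],[46,0]]
[[2,1],[14,0],[17,5],[19,0],[23,19],[30,0],[40,19],[46,0]]
[[2,1],[17,5],[19,1],[23,19],[30,0],[40,19],[46,0]]
[[2,1],[8,10],[15,1],[17,5],[19,1],[23,19],[30,0],[40,19],[46,0]]
[[2,1],[8,10],[15,1],[17,5],[19,1],[23,19],[30,0],[40,19],[46,0]]
[[2,1],[8,10],[15,7],[23,19],[30,0],[40,19],[46,0]]
[[2,1],[8,10],[15,7],[23,19],[30,0],[34,14],[36,0],[40,19],[46,0]]
[[2,1],[8,10],[15,7],[23,19],[30,0],[34,14],[36,0],[40,19],[46,0]]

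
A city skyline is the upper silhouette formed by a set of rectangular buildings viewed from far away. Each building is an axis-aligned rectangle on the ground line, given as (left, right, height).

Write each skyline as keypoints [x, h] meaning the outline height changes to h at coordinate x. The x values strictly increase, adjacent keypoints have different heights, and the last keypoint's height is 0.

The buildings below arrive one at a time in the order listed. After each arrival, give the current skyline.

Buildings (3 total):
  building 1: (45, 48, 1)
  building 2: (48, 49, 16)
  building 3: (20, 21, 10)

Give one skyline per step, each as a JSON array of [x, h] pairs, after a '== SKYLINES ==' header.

== SKYLINES ==
[[45,1],[48,0]]
[[45,1],[48,16],[49,0]]
[[20,10],[21,0],[45,1],[48,16],[49,0]]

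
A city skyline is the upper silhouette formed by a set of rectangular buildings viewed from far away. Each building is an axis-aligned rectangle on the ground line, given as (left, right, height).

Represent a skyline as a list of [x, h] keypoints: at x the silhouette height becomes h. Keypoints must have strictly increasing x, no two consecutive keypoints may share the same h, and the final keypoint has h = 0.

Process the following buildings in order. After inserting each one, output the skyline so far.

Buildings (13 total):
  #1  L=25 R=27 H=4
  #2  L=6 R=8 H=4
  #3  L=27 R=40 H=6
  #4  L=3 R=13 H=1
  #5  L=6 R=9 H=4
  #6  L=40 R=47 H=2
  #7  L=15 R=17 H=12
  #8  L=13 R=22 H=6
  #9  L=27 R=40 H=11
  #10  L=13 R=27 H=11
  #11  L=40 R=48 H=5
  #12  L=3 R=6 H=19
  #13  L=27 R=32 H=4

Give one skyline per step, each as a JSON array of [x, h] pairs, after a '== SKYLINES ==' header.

== SKYLINES ==
[[25,4],[27,0]]
[[6,4],[8,0],[25,4],[27,0]]
[[6,4],[8,0],[25,4],[27,6],[40,0]]
[[3,1],[6,4],[8,1],[13,0],[25,4],[27,6],[40,0]]
[[3,1],[6,4],[9,1],[13,0],[25,4],[27,6],[40,0]]
[[3,1],[6,4],[9,1],[13,0],[25,4],[27,6],[40,2],[47,0]]
[[3,1],[6,4],[9,1],[13,0],[15,12],[17,0],[25,4],[27,6],[40,2],[47,0]]
[[3,1],[6,4],[9,1],[13,6],[15,12],[17,6],[22,0],[25,4],[27,6],[40,2],[47,0]]
[[3,1],[6,4],[9,1],[13,6],[15,12],[17,6],[22,0],[25,4],[27,11],[40,2],[47,0]]
[[3,1],[6,4],[9,1],[13,11],[15,12],[17,11],[40,2],[47,0]]
[[3,1],[6,4],[9,1],[13,11],[15,12],[17,11],[40,5],[48,0]]
[[3,19],[6,4],[9,1],[13,11],[15,12],[17,11],[40,5],[48,0]]
[[3,19],[6,4],[9,1],[13,11],[15,12],[17,11],[40,5],[48,0]]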